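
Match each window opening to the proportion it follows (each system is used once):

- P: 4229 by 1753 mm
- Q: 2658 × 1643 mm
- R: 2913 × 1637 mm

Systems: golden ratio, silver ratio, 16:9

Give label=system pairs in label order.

P=silver ratio, Q=golden ratio, R=16:9

P = 4229/1753 ≈ 2.412 → silver ratio (2.414)
Q = 2658/1643 ≈ 1.618 → golden ratio (1.618)
R = 2913/1637 ≈ 1.779 → 16:9 (1.778)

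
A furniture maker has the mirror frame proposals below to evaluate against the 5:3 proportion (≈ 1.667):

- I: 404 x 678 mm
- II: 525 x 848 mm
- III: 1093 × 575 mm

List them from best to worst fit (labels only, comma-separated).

Ratios: I = 678 / 404 ≈ 1.678; II = 848 / 525 ≈ 1.615; III = 1093 / 575 ≈ 1.901.
|Δ from 1.667|: I 0.011; II 0.052; III 0.234.

I, II, III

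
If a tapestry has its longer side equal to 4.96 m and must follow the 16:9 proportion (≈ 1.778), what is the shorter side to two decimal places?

16:9 ≈ 1.77778.
Shorter side = 4.96 ÷ 1.77778 ≈ 2.7900 → 2.79 m.

2.79 m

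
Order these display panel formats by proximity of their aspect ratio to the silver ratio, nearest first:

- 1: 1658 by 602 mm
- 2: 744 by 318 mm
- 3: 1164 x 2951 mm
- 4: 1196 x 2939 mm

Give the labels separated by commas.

4, 2, 3, 1

1: 1658/602 ≈ 2.754 → |2.754 − 2.414| = 0.340
2: 744/318 ≈ 2.340 → |2.340 − 2.414| = 0.074
3: 2951/1164 ≈ 2.535 → |2.535 − 2.414| = 0.121
4: 2939/1196 ≈ 2.457 → |2.457 − 2.414| = 0.043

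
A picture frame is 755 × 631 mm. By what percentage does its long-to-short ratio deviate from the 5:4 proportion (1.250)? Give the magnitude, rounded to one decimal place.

Ratio = 755 / 631 ≈ 1.1965.
Ideal 5:4 = 1.2500. |1.1965 − 1.2500| / 1.2500 ≈ 4.28% → 4.3%.

4.3%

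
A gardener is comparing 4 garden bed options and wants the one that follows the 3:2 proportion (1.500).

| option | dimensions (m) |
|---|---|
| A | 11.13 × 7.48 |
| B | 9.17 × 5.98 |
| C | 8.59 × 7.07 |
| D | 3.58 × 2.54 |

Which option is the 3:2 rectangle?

A

Target 3:2 ≈ 1.500.
A: 1.488 (Δ0.012)  B: 1.533 (Δ0.033)  C: 1.215 (Δ0.285)  D: 1.409 (Δ0.091)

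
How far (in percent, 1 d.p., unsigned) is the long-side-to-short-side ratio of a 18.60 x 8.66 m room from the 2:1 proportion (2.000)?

Ratio = 18.60 / 8.66 ≈ 2.1478.
Ideal 2:1 = 2.0000. |2.1478 − 2.0000| / 2.0000 ≈ 7.39% → 7.4%.

7.4%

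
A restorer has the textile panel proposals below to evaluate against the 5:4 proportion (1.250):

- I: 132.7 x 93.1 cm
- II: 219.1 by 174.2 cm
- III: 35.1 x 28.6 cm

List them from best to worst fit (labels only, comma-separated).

II, III, I

Ratios: I = 132.7 / 93.1 ≈ 1.425; II = 219.1 / 174.2 ≈ 1.258; III = 35.1 / 28.6 ≈ 1.227.
|Δ from 1.250|: I 0.175; II 0.008; III 0.023.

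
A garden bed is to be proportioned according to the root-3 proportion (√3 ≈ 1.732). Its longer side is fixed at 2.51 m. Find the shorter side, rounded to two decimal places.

1.45 m

root-3 ≈ 1.73205.
Shorter side = 2.51 ÷ 1.73205 ≈ 1.4491 → 1.45 m.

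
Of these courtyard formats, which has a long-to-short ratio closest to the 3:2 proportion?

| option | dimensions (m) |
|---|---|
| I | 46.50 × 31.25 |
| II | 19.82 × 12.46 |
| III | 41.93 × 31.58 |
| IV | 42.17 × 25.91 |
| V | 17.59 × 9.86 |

I

Ratios (long/short): I ≈ 1.488; II ≈ 1.591; III ≈ 1.328; IV ≈ 1.628; V ≈ 1.784.
3:2 ≈ 1.500; option I is nearest (Δ 0.012).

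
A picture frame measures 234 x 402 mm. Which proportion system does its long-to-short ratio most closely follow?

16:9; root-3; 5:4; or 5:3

root-3

402/234 ≈ 1.718. Nearest candidates are root-3 (1.732, off by 0.014) and 5:3 (1.667, off by 0.051).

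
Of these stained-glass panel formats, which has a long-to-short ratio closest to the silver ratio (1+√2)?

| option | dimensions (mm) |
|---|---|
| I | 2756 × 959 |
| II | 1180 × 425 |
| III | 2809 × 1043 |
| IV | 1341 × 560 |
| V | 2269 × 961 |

IV

Target silver ratio ≈ 2.414.
I: 2.874 (Δ0.460)  II: 2.776 (Δ0.362)  III: 2.693 (Δ0.279)  IV: 2.395 (Δ0.019)  V: 2.361 (Δ0.053)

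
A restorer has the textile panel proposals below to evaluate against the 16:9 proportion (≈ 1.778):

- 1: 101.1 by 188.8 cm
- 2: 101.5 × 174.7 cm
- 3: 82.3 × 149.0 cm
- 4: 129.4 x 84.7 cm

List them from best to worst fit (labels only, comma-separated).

Ratios: 1 = 188.8 / 101.1 ≈ 1.867; 2 = 174.7 / 101.5 ≈ 1.721; 3 = 149.0 / 82.3 ≈ 1.810; 4 = 129.4 / 84.7 ≈ 1.528.
|Δ from 1.778|: 1 0.089; 2 0.057; 3 0.032; 4 0.250.

3, 2, 1, 4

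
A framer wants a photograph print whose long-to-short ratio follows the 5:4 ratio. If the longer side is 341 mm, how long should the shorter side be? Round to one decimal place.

272.8 mm

5:4 = 1.25000.
Shorter side = 341 ÷ 1.25000 ≈ 272.800 → 272.8 mm.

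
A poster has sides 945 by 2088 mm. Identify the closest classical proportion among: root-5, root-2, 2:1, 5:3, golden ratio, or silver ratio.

root-5

Ratio = 2088 / 945 ≈ 2.210.
Distances: root-5 2.236 (Δ 0.026); root-2 1.414 (Δ 0.796); 2:1 2.000 (Δ 0.210); 5:3 1.667 (Δ 0.543); golden ratio 1.618 (Δ 0.592); silver ratio 2.414 (Δ 0.204).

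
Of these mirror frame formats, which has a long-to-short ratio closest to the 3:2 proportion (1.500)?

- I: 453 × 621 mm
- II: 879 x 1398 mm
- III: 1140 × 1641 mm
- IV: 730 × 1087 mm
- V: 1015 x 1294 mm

IV

Ratios (long/short): I ≈ 1.371; II ≈ 1.590; III ≈ 1.439; IV ≈ 1.489; V ≈ 1.275.
3:2 ≈ 1.500; option IV is nearest (Δ 0.011).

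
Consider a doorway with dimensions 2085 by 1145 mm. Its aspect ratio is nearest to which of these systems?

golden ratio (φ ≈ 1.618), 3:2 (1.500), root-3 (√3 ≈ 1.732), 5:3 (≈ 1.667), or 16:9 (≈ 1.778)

16:9

2085/1145 ≈ 1.821. Nearest candidates are 16:9 (1.778, off by 0.043) and root-3 (1.732, off by 0.089).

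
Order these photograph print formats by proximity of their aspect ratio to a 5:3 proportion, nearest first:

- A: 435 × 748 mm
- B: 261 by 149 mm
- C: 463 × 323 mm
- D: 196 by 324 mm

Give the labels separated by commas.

A: 748/435 ≈ 1.720 → |1.720 − 1.667| = 0.053
B: 261/149 ≈ 1.752 → |1.752 − 1.667| = 0.085
C: 463/323 ≈ 1.433 → |1.433 − 1.667| = 0.234
D: 324/196 ≈ 1.653 → |1.653 − 1.667| = 0.014

D, A, B, C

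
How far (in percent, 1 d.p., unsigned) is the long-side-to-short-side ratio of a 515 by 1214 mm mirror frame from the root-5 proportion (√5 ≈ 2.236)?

5.4%

Ratio = 1214 / 515 ≈ 2.3573.
Ideal root-5 ≈ 2.2361. |2.3573 − 2.2361| / 2.2361 ≈ 5.42% → 5.4%.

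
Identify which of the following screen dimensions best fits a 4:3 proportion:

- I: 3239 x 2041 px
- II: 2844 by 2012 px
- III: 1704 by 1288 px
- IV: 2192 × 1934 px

Target 4:3 ≈ 1.333.
I: 1.587 (Δ0.254)  II: 1.414 (Δ0.081)  III: 1.323 (Δ0.010)  IV: 1.133 (Δ0.200)

III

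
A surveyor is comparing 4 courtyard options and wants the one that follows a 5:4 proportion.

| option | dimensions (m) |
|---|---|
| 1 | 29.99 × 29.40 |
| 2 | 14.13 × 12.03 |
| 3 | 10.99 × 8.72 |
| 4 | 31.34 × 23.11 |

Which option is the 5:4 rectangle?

3

Target 5:4 ≈ 1.250.
1: 1.020 (Δ0.230)  2: 1.175 (Δ0.075)  3: 1.260 (Δ0.010)  4: 1.356 (Δ0.106)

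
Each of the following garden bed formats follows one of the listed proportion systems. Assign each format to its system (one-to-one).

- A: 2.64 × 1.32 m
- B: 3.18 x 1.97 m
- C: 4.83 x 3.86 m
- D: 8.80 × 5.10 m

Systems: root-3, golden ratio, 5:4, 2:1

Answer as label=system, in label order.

A=2:1, B=golden ratio, C=5:4, D=root-3

A = 2.64/1.32 ≈ 2.000 → 2:1 (2.000)
B = 3.18/1.97 ≈ 1.614 → golden ratio (1.618)
C = 4.83/3.86 ≈ 1.251 → 5:4 (1.250)
D = 8.80/5.10 ≈ 1.725 → root-3 (1.732)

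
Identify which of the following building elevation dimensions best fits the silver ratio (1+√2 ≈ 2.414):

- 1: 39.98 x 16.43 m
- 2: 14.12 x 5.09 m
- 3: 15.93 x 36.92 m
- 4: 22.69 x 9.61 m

Ratios (long/short): 1 ≈ 2.433; 2 ≈ 2.774; 3 ≈ 2.318; 4 ≈ 2.361.
silver ratio ≈ 2.414; option 1 is nearest (Δ 0.019).

1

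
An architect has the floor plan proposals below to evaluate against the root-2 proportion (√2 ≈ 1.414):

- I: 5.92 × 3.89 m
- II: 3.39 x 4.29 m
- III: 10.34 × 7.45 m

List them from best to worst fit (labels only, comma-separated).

III, I, II

I: 5.92/3.89 ≈ 1.522 → |1.522 − 1.414| = 0.108
II: 4.29/3.39 ≈ 1.265 → |1.265 − 1.414| = 0.149
III: 10.34/7.45 ≈ 1.388 → |1.388 − 1.414| = 0.026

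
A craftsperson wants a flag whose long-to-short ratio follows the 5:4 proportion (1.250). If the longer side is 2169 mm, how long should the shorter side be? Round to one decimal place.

5:4 = 1.25000.
Shorter side = 2169 ÷ 1.25000 ≈ 1735.200 → 1735.2 mm.

1735.2 mm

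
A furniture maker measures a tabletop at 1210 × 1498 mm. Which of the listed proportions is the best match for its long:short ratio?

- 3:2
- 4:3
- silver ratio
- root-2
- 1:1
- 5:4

5:4

Ratio = 1498 / 1210 ≈ 1.238.
Distances: 3:2 1.500 (Δ 0.262); 4:3 1.333 (Δ 0.095); silver ratio 2.414 (Δ 1.176); root-2 1.414 (Δ 0.176); 1:1 1.000 (Δ 0.238); 5:4 1.250 (Δ 0.012).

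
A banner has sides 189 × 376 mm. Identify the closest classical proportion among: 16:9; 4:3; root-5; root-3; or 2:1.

376/189 ≈ 1.989. Nearest candidates are 2:1 (2.000, off by 0.011) and 16:9 (1.778, off by 0.211).

2:1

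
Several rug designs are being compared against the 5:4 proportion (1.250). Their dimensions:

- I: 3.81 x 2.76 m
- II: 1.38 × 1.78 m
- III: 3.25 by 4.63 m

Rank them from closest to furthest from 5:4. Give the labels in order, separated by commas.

II, I, III

I: 3.81/2.76 ≈ 1.380 → |1.380 − 1.250| = 0.130
II: 1.78/1.38 ≈ 1.290 → |1.290 − 1.250| = 0.040
III: 4.63/3.25 ≈ 1.425 → |1.425 − 1.250| = 0.175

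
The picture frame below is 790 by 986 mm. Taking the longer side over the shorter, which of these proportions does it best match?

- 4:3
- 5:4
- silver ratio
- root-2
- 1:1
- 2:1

5:4

986/790 ≈ 1.248. Nearest candidates are 5:4 (1.250, off by 0.002) and 4:3 (1.333, off by 0.085).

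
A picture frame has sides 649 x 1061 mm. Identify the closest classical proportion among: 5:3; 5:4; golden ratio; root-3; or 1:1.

Ratio = 1061 / 649 ≈ 1.635.
Distances: 5:3 1.667 (Δ 0.032); 5:4 1.250 (Δ 0.385); golden ratio 1.618 (Δ 0.017); root-3 1.732 (Δ 0.097); 1:1 1.000 (Δ 0.635).

golden ratio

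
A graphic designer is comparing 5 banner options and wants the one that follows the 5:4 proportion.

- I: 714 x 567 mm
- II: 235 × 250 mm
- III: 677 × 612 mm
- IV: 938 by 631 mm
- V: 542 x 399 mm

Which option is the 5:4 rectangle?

I

Ratios (long/short): I ≈ 1.259; II ≈ 1.064; III ≈ 1.106; IV ≈ 1.487; V ≈ 1.358.
5:4 ≈ 1.250; option I is nearest (Δ 0.009).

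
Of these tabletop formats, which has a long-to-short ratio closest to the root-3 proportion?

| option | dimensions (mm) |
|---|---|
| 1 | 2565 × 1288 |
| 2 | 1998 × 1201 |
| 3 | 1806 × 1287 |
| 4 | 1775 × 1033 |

4

Target root-3 ≈ 1.732.
1: 1.991 (Δ0.259)  2: 1.664 (Δ0.068)  3: 1.403 (Δ0.329)  4: 1.718 (Δ0.014)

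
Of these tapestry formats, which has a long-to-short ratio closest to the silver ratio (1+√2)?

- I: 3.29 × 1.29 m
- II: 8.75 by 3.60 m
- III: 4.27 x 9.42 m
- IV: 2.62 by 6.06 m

II

Ratios (long/short): I ≈ 2.550; II ≈ 2.431; III ≈ 2.206; IV ≈ 2.313.
silver ratio ≈ 2.414; option II is nearest (Δ 0.017).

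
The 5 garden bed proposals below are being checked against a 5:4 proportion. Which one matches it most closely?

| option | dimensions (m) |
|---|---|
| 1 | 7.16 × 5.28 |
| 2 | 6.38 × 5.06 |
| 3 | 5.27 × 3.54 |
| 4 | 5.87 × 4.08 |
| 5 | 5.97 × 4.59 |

2

Target 5:4 ≈ 1.250.
1: 1.356 (Δ0.106)  2: 1.261 (Δ0.011)  3: 1.489 (Δ0.239)  4: 1.439 (Δ0.189)  5: 1.301 (Δ0.051)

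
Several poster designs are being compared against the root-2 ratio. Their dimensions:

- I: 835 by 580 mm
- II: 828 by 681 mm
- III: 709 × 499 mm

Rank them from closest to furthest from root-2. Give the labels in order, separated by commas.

III, I, II

I: 835/580 ≈ 1.440 → |1.440 − 1.414| = 0.026
II: 828/681 ≈ 1.216 → |1.216 − 1.414| = 0.198
III: 709/499 ≈ 1.421 → |1.421 − 1.414| = 0.007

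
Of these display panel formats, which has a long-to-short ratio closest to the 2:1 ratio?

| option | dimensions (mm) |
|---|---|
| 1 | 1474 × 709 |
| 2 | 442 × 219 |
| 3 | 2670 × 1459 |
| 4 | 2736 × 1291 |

Target 2:1 ≈ 2.000.
1: 2.079 (Δ0.079)  2: 2.018 (Δ0.018)  3: 1.830 (Δ0.170)  4: 2.119 (Δ0.119)

2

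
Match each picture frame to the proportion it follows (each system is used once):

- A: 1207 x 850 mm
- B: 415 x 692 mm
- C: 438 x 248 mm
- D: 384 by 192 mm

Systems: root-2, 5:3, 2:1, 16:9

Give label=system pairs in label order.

A=root-2, B=5:3, C=16:9, D=2:1

Ratios: A ≈ 1.420; B ≈ 1.667; C ≈ 1.766; D ≈ 2.000.
Targets: root-2 ≈ 1.414; 5:3 ≈ 1.667; 2:1 ≈ 2.000; 16:9 ≈ 1.778.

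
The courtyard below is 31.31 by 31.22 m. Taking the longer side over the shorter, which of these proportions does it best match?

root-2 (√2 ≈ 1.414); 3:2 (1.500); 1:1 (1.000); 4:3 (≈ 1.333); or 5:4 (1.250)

Ratio = 31.31 / 31.22 ≈ 1.003.
Distances: root-2 1.414 (Δ 0.411); 3:2 1.500 (Δ 0.497); 1:1 1.000 (Δ 0.003); 4:3 1.333 (Δ 0.330); 5:4 1.250 (Δ 0.247).

1:1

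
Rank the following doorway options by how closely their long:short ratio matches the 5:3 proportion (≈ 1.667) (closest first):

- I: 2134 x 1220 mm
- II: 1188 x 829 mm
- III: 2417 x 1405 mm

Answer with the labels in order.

I: 2134/1220 ≈ 1.749 → |1.749 − 1.667| = 0.082
II: 1188/829 ≈ 1.433 → |1.433 − 1.667| = 0.234
III: 2417/1405 ≈ 1.720 → |1.720 − 1.667| = 0.053

III, I, II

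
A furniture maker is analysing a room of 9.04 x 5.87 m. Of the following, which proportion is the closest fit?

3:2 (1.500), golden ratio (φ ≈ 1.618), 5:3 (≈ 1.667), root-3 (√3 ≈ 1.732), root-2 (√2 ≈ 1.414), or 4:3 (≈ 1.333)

3:2

9.04/5.87 ≈ 1.540. Nearest candidates are 3:2 (1.500, off by 0.040) and golden ratio (1.618, off by 0.078).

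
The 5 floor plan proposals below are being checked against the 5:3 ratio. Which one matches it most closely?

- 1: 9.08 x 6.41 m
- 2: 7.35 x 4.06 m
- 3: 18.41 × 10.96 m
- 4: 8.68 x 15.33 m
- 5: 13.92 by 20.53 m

Target 5:3 ≈ 1.667.
1: 1.417 (Δ0.250)  2: 1.810 (Δ0.143)  3: 1.680 (Δ0.013)  4: 1.766 (Δ0.099)  5: 1.475 (Δ0.192)

3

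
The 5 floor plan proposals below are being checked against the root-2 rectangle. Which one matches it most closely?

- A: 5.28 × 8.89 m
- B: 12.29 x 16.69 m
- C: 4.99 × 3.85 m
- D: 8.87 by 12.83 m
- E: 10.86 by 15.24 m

E

Target root-2 ≈ 1.414.
A: 1.684 (Δ0.270)  B: 1.358 (Δ0.056)  C: 1.296 (Δ0.118)  D: 1.446 (Δ0.032)  E: 1.403 (Δ0.011)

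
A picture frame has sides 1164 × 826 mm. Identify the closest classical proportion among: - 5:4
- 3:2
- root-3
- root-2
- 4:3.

Ratio = 1164 / 826 ≈ 1.409.
Distances: 5:4 1.250 (Δ 0.159); 3:2 1.500 (Δ 0.091); root-3 1.732 (Δ 0.323); root-2 1.414 (Δ 0.005); 4:3 1.333 (Δ 0.076).

root-2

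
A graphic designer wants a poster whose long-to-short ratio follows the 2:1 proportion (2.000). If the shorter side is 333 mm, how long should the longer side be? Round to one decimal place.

666.0 mm

2:1 = 2.00000.
Longer side = 333 × 2.00000 ≈ 666.000 → 666.0 mm.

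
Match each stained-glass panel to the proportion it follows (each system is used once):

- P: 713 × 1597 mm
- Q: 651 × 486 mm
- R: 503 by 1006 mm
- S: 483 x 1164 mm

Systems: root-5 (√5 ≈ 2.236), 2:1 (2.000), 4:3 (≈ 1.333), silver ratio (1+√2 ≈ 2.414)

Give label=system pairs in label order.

P=root-5, Q=4:3, R=2:1, S=silver ratio

P = 1597/713 ≈ 2.240 → root-5 (2.236)
Q = 651/486 ≈ 1.340 → 4:3 (1.333)
R = 1006/503 ≈ 2.000 → 2:1 (2.000)
S = 1164/483 ≈ 2.410 → silver ratio (2.414)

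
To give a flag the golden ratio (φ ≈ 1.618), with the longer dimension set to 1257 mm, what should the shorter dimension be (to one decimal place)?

golden ratio ≈ 1.61803.
Shorter side = 1257 ÷ 1.61803 ≈ 776.871 → 776.9 mm.

776.9 mm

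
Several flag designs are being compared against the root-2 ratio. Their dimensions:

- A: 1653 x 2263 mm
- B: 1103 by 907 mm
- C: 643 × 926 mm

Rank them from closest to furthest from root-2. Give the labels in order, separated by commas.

C, A, B

Ratios: A = 2263 / 1653 ≈ 1.369; B = 1103 / 907 ≈ 1.216; C = 926 / 643 ≈ 1.440.
|Δ from 1.414|: A 0.045; B 0.198; C 0.026.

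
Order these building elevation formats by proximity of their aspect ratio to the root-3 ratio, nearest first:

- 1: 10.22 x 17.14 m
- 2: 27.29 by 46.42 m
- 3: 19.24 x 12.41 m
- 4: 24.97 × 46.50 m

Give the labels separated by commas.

Ratios: 1 = 17.14 / 10.22 ≈ 1.677; 2 = 46.42 / 27.29 ≈ 1.701; 3 = 19.24 / 12.41 ≈ 1.550; 4 = 46.50 / 24.97 ≈ 1.862.
|Δ from 1.732|: 1 0.055; 2 0.031; 3 0.182; 4 0.130.

2, 1, 4, 3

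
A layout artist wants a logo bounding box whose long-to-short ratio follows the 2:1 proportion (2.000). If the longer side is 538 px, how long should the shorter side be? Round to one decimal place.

269.0 px

2:1 = 2.00000.
Shorter side = 538 ÷ 2.00000 ≈ 269.000 → 269.0 px.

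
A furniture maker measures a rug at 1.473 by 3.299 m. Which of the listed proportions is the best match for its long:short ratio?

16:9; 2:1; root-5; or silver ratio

3.299/1.473 ≈ 2.240. Nearest candidates are root-5 (2.236, off by 0.004) and silver ratio (2.414, off by 0.174).

root-5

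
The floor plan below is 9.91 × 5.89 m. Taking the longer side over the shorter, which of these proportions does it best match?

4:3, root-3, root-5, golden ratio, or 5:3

5:3

9.91/5.89 ≈ 1.683. Nearest candidates are 5:3 (1.667, off by 0.016) and root-3 (1.732, off by 0.049).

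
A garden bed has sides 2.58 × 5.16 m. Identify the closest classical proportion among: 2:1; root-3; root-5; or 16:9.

Ratio = 5.16 / 2.58 ≈ 2.000.
Distances: 2:1 2.000 (Δ 0.000); root-3 1.732 (Δ 0.268); root-5 2.236 (Δ 0.236); 16:9 1.778 (Δ 0.222).

2:1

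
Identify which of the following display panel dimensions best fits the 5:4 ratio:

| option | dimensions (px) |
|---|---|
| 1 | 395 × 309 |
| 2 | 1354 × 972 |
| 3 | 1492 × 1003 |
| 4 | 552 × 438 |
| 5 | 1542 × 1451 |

Ratios (long/short): 1 ≈ 1.278; 2 ≈ 1.393; 3 ≈ 1.488; 4 ≈ 1.260; 5 ≈ 1.063.
5:4 ≈ 1.250; option 4 is nearest (Δ 0.010).

4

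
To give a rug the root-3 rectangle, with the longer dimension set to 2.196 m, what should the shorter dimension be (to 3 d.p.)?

root-3 ≈ 1.73205.
Shorter side = 2.196 ÷ 1.73205 ≈ 1.26786 → 1.268 m.

1.268 m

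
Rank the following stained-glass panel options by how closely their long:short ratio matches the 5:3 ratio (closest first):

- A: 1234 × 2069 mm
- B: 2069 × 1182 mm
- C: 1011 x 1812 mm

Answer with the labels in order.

A, B, C

Ratios: A = 2069 / 1234 ≈ 1.677; B = 2069 / 1182 ≈ 1.750; C = 1812 / 1011 ≈ 1.792.
|Δ from 1.667|: A 0.010; B 0.083; C 0.125.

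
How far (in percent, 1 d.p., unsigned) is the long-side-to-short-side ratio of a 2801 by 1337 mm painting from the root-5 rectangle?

Ratio = 2801 / 1337 ≈ 2.0950.
Ideal root-5 ≈ 2.2361. |2.0950 − 2.2361| / 2.2361 ≈ 6.31% → 6.3%.

6.3%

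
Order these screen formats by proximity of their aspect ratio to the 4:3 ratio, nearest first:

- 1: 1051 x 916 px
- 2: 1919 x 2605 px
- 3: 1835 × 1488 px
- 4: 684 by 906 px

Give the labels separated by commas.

4, 2, 3, 1

1: 1051/916 ≈ 1.147 → |1.147 − 1.333| = 0.186
2: 2605/1919 ≈ 1.357 → |1.357 − 1.333| = 0.024
3: 1835/1488 ≈ 1.233 → |1.233 − 1.333| = 0.100
4: 906/684 ≈ 1.325 → |1.325 − 1.333| = 0.008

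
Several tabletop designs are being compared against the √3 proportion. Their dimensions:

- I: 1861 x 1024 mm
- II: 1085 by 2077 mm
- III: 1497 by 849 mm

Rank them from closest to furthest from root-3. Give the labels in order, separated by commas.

III, I, II

I: 1861/1024 ≈ 1.817 → |1.817 − 1.732| = 0.085
II: 2077/1085 ≈ 1.914 → |1.914 − 1.732| = 0.182
III: 1497/849 ≈ 1.763 → |1.763 − 1.732| = 0.031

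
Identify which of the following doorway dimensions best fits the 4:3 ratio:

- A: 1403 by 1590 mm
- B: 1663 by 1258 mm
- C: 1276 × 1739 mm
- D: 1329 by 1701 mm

B

Ratios (long/short): A ≈ 1.133; B ≈ 1.322; C ≈ 1.363; D ≈ 1.280.
4:3 ≈ 1.333; option B is nearest (Δ 0.011).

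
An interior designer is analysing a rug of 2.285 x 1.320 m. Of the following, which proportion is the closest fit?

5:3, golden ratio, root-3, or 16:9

root-3

2.285/1.320 ≈ 1.731. Nearest candidates are root-3 (1.732, off by 0.001) and 16:9 (1.778, off by 0.047).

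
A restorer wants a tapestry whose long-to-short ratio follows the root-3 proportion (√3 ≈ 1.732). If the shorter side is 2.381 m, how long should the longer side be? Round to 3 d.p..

4.124 m

root-3 ≈ 1.73205.
Longer side = 2.381 × 1.73205 ≈ 4.12401 → 4.124 m.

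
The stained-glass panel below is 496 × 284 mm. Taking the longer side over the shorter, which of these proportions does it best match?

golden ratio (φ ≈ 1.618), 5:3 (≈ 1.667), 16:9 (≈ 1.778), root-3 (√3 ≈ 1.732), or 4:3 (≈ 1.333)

Ratio = 496 / 284 ≈ 1.746.
Distances: golden ratio 1.618 (Δ 0.128); 5:3 1.667 (Δ 0.079); 16:9 1.778 (Δ 0.032); root-3 1.732 (Δ 0.014); 4:3 1.333 (Δ 0.413).

root-3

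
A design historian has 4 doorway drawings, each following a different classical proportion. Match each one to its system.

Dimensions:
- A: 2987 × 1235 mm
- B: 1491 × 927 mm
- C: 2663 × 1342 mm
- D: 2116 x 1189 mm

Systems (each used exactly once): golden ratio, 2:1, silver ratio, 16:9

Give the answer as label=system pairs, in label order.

Ratios: A ≈ 2.419; B ≈ 1.608; C ≈ 1.984; D ≈ 1.780.
Targets: golden ratio ≈ 1.618; 2:1 ≈ 2.000; silver ratio ≈ 2.414; 16:9 ≈ 1.778.

A=silver ratio, B=golden ratio, C=2:1, D=16:9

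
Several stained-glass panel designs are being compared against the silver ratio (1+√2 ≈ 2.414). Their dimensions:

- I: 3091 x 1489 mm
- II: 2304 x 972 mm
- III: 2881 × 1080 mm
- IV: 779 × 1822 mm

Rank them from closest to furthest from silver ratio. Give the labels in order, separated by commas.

I: 3091/1489 ≈ 2.076 → |2.076 − 2.414| = 0.338
II: 2304/972 ≈ 2.370 → |2.370 − 2.414| = 0.044
III: 2881/1080 ≈ 2.668 → |2.668 − 2.414| = 0.254
IV: 1822/779 ≈ 2.339 → |2.339 − 2.414| = 0.075

II, IV, III, I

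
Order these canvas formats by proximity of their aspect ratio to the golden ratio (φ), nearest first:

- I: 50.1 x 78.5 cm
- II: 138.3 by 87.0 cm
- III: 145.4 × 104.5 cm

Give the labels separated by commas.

II, I, III

I: 78.5/50.1 ≈ 1.567 → |1.567 − 1.618| = 0.051
II: 138.3/87.0 ≈ 1.590 → |1.590 − 1.618| = 0.028
III: 145.4/104.5 ≈ 1.391 → |1.391 − 1.618| = 0.227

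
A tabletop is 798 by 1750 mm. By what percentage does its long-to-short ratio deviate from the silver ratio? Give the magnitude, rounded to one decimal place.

9.2%

Ratio = 1750 / 798 ≈ 2.1930.
Ideal silver ratio ≈ 2.4142. |2.1930 − 2.4142| / 2.4142 ≈ 9.16% → 9.2%.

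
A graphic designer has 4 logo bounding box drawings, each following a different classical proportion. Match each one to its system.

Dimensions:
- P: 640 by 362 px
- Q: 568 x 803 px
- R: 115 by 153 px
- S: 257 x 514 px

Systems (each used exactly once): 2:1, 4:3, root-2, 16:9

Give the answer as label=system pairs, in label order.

P=16:9, Q=root-2, R=4:3, S=2:1

Ratios: P ≈ 1.768; Q ≈ 1.414; R ≈ 1.330; S ≈ 2.000.
Targets: 2:1 ≈ 2.000; 4:3 ≈ 1.333; root-2 ≈ 1.414; 16:9 ≈ 1.778.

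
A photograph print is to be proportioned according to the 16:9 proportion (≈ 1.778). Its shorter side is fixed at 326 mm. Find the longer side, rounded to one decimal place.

579.6 mm

16:9 ≈ 1.77778.
Longer side = 326 × 1.77778 ≈ 579.556 → 579.6 mm.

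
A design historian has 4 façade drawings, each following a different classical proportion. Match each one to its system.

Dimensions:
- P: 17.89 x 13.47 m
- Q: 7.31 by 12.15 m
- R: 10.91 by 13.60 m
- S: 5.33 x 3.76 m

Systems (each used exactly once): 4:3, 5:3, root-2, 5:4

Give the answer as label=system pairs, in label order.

P=4:3, Q=5:3, R=5:4, S=root-2

Ratios: P ≈ 1.328; Q ≈ 1.662; R ≈ 1.247; S ≈ 1.418.
Targets: 4:3 ≈ 1.333; 5:3 ≈ 1.667; root-2 ≈ 1.414; 5:4 ≈ 1.250.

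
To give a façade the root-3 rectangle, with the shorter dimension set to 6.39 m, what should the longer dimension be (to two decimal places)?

11.07 m

root-3 ≈ 1.73205.
Longer side = 6.39 × 1.73205 ≈ 11.0678 → 11.07 m.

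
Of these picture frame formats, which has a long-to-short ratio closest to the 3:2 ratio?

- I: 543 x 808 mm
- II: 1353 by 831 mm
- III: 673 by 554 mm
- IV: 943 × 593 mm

I

Ratios (long/short): I ≈ 1.488; II ≈ 1.628; III ≈ 1.215; IV ≈ 1.590.
3:2 ≈ 1.500; option I is nearest (Δ 0.012).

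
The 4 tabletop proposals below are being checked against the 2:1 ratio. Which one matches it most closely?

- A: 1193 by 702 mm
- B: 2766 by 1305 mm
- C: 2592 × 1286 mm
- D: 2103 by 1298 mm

C

Ratios (long/short): A ≈ 1.699; B ≈ 2.120; C ≈ 2.016; D ≈ 1.620.
2:1 ≈ 2.000; option C is nearest (Δ 0.016).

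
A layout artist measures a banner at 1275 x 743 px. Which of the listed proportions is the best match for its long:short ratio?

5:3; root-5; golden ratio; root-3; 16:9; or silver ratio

root-3

Ratio = 1275 / 743 ≈ 1.716.
Distances: 5:3 1.667 (Δ 0.049); root-5 2.236 (Δ 0.520); golden ratio 1.618 (Δ 0.098); root-3 1.732 (Δ 0.016); 16:9 1.778 (Δ 0.062); silver ratio 2.414 (Δ 0.698).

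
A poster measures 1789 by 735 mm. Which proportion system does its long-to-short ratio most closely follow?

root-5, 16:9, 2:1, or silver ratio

Ratio = 1789 / 735 ≈ 2.434.
Distances: root-5 2.236 (Δ 0.198); 16:9 1.778 (Δ 0.656); 2:1 2.000 (Δ 0.434); silver ratio 2.414 (Δ 0.020).

silver ratio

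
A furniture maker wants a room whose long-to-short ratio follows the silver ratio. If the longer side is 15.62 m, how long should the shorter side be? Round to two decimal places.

silver ratio ≈ 2.41421.
Shorter side = 15.62 ÷ 2.41421 ≈ 6.4700 → 6.47 m.

6.47 m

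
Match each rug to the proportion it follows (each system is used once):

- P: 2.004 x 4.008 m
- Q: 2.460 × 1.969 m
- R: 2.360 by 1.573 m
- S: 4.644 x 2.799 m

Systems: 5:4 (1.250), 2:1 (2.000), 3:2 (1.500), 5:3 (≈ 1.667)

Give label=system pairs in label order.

P=2:1, Q=5:4, R=3:2, S=5:3

P = 4.008/2.004 ≈ 2.000 → 2:1 (2.000)
Q = 2.460/1.969 ≈ 1.249 → 5:4 (1.250)
R = 2.360/1.573 ≈ 1.500 → 3:2 (1.500)
S = 4.644/2.799 ≈ 1.659 → 5:3 (1.667)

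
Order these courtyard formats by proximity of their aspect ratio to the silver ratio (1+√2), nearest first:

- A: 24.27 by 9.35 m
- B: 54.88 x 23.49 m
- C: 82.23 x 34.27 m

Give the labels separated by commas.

C, B, A

Ratios: A = 24.27 / 9.35 ≈ 2.596; B = 54.88 / 23.49 ≈ 2.336; C = 82.23 / 34.27 ≈ 2.399.
|Δ from 2.414|: A 0.182; B 0.078; C 0.015.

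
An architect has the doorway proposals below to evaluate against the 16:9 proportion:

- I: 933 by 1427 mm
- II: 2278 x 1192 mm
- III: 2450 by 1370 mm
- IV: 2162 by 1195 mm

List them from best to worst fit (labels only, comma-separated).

III, IV, II, I

Ratios: I = 1427 / 933 ≈ 1.529; II = 2278 / 1192 ≈ 1.911; III = 2450 / 1370 ≈ 1.788; IV = 2162 / 1195 ≈ 1.809.
|Δ from 1.778|: I 0.249; II 0.133; III 0.010; IV 0.031.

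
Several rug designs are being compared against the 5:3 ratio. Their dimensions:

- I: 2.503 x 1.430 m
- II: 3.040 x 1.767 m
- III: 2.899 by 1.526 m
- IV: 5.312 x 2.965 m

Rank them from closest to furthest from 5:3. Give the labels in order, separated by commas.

II, I, IV, III

I: 2.503/1.430 ≈ 1.750 → |1.750 − 1.667| = 0.083
II: 3.040/1.767 ≈ 1.720 → |1.720 − 1.667| = 0.053
III: 2.899/1.526 ≈ 1.900 → |1.900 − 1.667| = 0.233
IV: 5.312/2.965 ≈ 1.792 → |1.792 − 1.667| = 0.125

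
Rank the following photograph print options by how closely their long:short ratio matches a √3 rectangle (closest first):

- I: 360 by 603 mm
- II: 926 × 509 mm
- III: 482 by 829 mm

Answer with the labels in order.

III, I, II

I: 603/360 ≈ 1.675 → |1.675 − 1.732| = 0.057
II: 926/509 ≈ 1.819 → |1.819 − 1.732| = 0.087
III: 829/482 ≈ 1.720 → |1.720 − 1.732| = 0.012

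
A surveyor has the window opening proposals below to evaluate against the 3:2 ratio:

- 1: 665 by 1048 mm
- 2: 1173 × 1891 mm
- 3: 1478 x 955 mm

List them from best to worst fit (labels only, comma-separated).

3, 1, 2

Ratios: 1 = 1048 / 665 ≈ 1.576; 2 = 1891 / 1173 ≈ 1.612; 3 = 1478 / 955 ≈ 1.548.
|Δ from 1.500|: 1 0.076; 2 0.112; 3 0.048.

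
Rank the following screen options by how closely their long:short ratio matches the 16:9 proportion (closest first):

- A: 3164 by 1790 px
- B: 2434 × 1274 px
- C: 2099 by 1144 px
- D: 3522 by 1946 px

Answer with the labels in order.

A, D, C, B

A: 3164/1790 ≈ 1.768 → |1.768 − 1.778| = 0.010
B: 2434/1274 ≈ 1.911 → |1.911 − 1.778| = 0.133
C: 2099/1144 ≈ 1.835 → |1.835 − 1.778| = 0.057
D: 3522/1946 ≈ 1.810 → |1.810 − 1.778| = 0.032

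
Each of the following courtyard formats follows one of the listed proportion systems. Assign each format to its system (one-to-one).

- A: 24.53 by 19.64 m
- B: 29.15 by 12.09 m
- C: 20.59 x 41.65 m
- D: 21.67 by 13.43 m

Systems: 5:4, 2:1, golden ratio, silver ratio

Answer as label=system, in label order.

A = 24.53/19.64 ≈ 1.249 → 5:4 (1.250)
B = 29.15/12.09 ≈ 2.411 → silver ratio (2.414)
C = 41.65/20.59 ≈ 2.023 → 2:1 (2.000)
D = 21.67/13.43 ≈ 1.614 → golden ratio (1.618)

A=5:4, B=silver ratio, C=2:1, D=golden ratio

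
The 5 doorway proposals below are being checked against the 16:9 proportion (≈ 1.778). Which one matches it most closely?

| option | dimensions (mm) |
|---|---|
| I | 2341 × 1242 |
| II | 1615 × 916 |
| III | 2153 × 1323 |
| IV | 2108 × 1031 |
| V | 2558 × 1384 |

II

Ratios (long/short): I ≈ 1.885; II ≈ 1.763; III ≈ 1.627; IV ≈ 2.045; V ≈ 1.848.
16:9 ≈ 1.778; option II is nearest (Δ 0.015).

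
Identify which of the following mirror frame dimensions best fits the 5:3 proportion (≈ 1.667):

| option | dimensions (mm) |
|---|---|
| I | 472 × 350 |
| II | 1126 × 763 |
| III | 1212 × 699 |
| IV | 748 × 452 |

IV

Target 5:3 ≈ 1.667.
I: 1.349 (Δ0.318)  II: 1.476 (Δ0.191)  III: 1.734 (Δ0.067)  IV: 1.655 (Δ0.012)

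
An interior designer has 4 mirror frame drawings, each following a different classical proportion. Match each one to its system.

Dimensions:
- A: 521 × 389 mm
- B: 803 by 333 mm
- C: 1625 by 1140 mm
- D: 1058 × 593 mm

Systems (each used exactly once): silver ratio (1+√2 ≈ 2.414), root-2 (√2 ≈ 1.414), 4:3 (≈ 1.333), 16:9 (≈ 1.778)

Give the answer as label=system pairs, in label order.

A=4:3, B=silver ratio, C=root-2, D=16:9

Ratios: A ≈ 1.339; B ≈ 2.411; C ≈ 1.425; D ≈ 1.784.
Targets: silver ratio ≈ 2.414; root-2 ≈ 1.414; 4:3 ≈ 1.333; 16:9 ≈ 1.778.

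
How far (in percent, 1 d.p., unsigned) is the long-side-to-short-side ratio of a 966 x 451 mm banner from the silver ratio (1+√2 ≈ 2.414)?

Ratio = 966 / 451 ≈ 2.1419.
Ideal silver ratio ≈ 2.4142. |2.1419 − 2.4142| / 2.4142 ≈ 11.28% → 11.3%.

11.3%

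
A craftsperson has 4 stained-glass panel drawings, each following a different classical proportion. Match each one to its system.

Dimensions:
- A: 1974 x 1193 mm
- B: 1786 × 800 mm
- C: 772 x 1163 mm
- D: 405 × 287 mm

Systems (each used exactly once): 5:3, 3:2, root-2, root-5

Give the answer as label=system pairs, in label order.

A = 1974/1193 ≈ 1.655 → 5:3 (1.667)
B = 1786/800 ≈ 2.232 → root-5 (2.236)
C = 1163/772 ≈ 1.506 → 3:2 (1.500)
D = 405/287 ≈ 1.411 → root-2 (1.414)

A=5:3, B=root-5, C=3:2, D=root-2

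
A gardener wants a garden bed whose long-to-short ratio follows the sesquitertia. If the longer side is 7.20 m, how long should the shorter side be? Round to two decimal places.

5.40 m

4:3 ≈ 1.33333.
Shorter side = 7.20 ÷ 1.33333 ≈ 5.4000 → 5.40 m.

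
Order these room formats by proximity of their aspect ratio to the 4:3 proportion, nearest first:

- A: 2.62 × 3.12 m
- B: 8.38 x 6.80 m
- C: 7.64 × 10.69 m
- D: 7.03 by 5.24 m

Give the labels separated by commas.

Ratios: A = 3.12 / 2.62 ≈ 1.191; B = 8.38 / 6.80 ≈ 1.232; C = 10.69 / 7.64 ≈ 1.399; D = 7.03 / 5.24 ≈ 1.342.
|Δ from 1.333|: A 0.142; B 0.101; C 0.066; D 0.009.

D, C, B, A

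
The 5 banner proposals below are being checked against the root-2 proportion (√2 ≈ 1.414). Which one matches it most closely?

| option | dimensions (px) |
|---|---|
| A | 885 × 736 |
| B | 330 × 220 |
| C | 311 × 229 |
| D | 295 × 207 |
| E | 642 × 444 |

D

Target root-2 ≈ 1.414.
A: 1.202 (Δ0.212)  B: 1.500 (Δ0.086)  C: 1.358 (Δ0.056)  D: 1.425 (Δ0.011)  E: 1.446 (Δ0.032)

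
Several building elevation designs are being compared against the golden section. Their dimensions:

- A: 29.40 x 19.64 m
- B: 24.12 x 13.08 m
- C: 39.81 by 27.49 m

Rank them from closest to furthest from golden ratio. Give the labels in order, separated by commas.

A, C, B

A: 29.40/19.64 ≈ 1.497 → |1.497 − 1.618| = 0.121
B: 24.12/13.08 ≈ 1.844 → |1.844 − 1.618| = 0.226
C: 39.81/27.49 ≈ 1.448 → |1.448 − 1.618| = 0.170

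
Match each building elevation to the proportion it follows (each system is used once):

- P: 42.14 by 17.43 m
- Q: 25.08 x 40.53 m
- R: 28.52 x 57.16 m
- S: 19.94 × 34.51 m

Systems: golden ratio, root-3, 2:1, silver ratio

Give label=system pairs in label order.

P = 42.14/17.43 ≈ 2.418 → silver ratio (2.414)
Q = 40.53/25.08 ≈ 1.616 → golden ratio (1.618)
R = 57.16/28.52 ≈ 2.004 → 2:1 (2.000)
S = 34.51/19.94 ≈ 1.731 → root-3 (1.732)

P=silver ratio, Q=golden ratio, R=2:1, S=root-3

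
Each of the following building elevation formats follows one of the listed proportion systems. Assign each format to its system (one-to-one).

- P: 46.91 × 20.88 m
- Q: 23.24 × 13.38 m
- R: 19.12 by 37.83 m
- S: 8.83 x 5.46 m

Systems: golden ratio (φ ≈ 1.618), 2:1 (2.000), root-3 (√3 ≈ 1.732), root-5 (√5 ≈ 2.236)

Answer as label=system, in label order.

Ratios: P ≈ 2.247; Q ≈ 1.737; R ≈ 1.979; S ≈ 1.617.
Targets: golden ratio ≈ 1.618; 2:1 ≈ 2.000; root-3 ≈ 1.732; root-5 ≈ 2.236.

P=root-5, Q=root-3, R=2:1, S=golden ratio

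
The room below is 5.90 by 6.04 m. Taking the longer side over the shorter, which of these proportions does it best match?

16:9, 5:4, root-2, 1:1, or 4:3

6.04/5.90 ≈ 1.024. Nearest candidates are 1:1 (1.000, off by 0.024) and 5:4 (1.250, off by 0.226).

1:1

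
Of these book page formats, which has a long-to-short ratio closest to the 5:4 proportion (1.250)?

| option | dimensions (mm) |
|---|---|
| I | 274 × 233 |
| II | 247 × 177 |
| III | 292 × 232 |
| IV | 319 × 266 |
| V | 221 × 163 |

III

Ratios (long/short): I ≈ 1.176; II ≈ 1.395; III ≈ 1.259; IV ≈ 1.199; V ≈ 1.356.
5:4 ≈ 1.250; option III is nearest (Δ 0.009).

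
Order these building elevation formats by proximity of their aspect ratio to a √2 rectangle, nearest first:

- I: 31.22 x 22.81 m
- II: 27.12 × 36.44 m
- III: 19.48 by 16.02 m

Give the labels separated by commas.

I, II, III

I: 31.22/22.81 ≈ 1.369 → |1.369 − 1.414| = 0.045
II: 36.44/27.12 ≈ 1.344 → |1.344 − 1.414| = 0.070
III: 19.48/16.02 ≈ 1.216 → |1.216 − 1.414| = 0.198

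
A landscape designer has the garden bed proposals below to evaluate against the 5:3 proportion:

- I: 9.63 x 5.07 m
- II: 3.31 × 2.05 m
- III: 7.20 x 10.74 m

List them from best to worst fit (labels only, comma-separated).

II, III, I

I: 9.63/5.07 ≈ 1.899 → |1.899 − 1.667| = 0.232
II: 3.31/2.05 ≈ 1.615 → |1.615 − 1.667| = 0.052
III: 10.74/7.20 ≈ 1.492 → |1.492 − 1.667| = 0.175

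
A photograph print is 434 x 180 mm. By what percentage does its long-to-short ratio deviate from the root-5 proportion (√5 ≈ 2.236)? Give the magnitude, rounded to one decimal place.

Ratio = 434 / 180 ≈ 2.4111.
Ideal root-5 ≈ 2.2361. |2.4111 − 2.2361| / 2.2361 ≈ 7.83% → 7.8%.

7.8%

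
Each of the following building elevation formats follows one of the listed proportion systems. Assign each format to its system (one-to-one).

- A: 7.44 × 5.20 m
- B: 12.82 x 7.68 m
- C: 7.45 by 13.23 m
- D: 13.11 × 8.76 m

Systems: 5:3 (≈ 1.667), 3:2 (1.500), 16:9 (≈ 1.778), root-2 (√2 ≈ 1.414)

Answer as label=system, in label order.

A = 7.44/5.20 ≈ 1.431 → root-2 (1.414)
B = 12.82/7.68 ≈ 1.669 → 5:3 (1.667)
C = 13.23/7.45 ≈ 1.776 → 16:9 (1.778)
D = 13.11/8.76 ≈ 1.497 → 3:2 (1.500)

A=root-2, B=5:3, C=16:9, D=3:2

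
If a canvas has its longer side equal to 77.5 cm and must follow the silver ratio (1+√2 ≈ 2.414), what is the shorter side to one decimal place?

silver ratio ≈ 2.41421.
Shorter side = 77.5 ÷ 2.41421 ≈ 32.102 → 32.1 cm.

32.1 cm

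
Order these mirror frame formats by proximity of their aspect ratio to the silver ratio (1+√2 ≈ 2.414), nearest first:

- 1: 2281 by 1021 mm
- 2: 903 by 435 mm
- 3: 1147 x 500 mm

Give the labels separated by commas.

3, 1, 2

1: 2281/1021 ≈ 2.234 → |2.234 − 2.414| = 0.180
2: 903/435 ≈ 2.076 → |2.076 − 2.414| = 0.338
3: 1147/500 ≈ 2.294 → |2.294 − 2.414| = 0.120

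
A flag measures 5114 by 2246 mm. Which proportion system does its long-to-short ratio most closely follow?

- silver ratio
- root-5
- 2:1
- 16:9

root-5

5114/2246 ≈ 2.277. Nearest candidates are root-5 (2.236, off by 0.041) and silver ratio (2.414, off by 0.137).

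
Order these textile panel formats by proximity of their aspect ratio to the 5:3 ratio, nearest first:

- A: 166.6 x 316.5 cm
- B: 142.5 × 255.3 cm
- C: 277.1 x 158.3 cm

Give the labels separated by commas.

C, B, A

A: 316.5/166.6 ≈ 1.900 → |1.900 − 1.667| = 0.233
B: 255.3/142.5 ≈ 1.792 → |1.792 − 1.667| = 0.125
C: 277.1/158.3 ≈ 1.750 → |1.750 − 1.667| = 0.083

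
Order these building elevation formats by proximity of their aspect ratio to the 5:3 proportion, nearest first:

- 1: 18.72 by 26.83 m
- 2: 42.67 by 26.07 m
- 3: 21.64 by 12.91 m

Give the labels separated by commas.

1: 26.83/18.72 ≈ 1.433 → |1.433 − 1.667| = 0.234
2: 42.67/26.07 ≈ 1.637 → |1.637 − 1.667| = 0.030
3: 21.64/12.91 ≈ 1.676 → |1.676 − 1.667| = 0.009

3, 2, 1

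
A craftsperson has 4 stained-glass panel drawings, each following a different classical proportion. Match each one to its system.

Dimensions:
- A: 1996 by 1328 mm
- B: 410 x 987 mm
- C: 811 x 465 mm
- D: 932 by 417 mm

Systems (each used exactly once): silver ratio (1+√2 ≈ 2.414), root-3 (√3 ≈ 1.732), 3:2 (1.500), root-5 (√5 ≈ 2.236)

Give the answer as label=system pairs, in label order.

A=3:2, B=silver ratio, C=root-3, D=root-5

A = 1996/1328 ≈ 1.503 → 3:2 (1.500)
B = 987/410 ≈ 2.407 → silver ratio (2.414)
C = 811/465 ≈ 1.744 → root-3 (1.732)
D = 932/417 ≈ 2.235 → root-5 (2.236)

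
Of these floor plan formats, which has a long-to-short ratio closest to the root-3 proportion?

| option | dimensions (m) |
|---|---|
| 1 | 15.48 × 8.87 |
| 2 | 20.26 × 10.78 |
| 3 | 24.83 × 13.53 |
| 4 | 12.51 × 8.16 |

1

Ratios (long/short): 1 ≈ 1.745; 2 ≈ 1.879; 3 ≈ 1.835; 4 ≈ 1.533.
root-3 ≈ 1.732; option 1 is nearest (Δ 0.013).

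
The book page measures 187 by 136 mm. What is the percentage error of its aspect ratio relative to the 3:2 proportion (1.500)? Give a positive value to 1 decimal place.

Ratio = 187 / 136 ≈ 1.3750.
Ideal 3:2 = 1.5000. |1.3750 − 1.5000| / 1.5000 ≈ 8.33% → 8.3%.

8.3%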